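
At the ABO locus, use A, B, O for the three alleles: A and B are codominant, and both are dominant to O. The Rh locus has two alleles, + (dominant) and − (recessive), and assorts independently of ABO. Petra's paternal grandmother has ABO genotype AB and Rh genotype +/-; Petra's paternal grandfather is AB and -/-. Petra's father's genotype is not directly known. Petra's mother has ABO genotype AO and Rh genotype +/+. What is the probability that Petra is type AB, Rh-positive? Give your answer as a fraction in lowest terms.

1/4

Petra's father's ABO genotype from AB × AB: 1/4 AA, 1/2 AB, 1/4 BB.
Crossing each possibility with the mother AO and summing P(type AB): 1/4·0 + 1/2·1/4 + 1/4·1/2 = 1/4.
Similarly for Rh via the father's Rh distribution: P(Rh+) = 1.
Independent loci: 1/4 × 1 = 1/4.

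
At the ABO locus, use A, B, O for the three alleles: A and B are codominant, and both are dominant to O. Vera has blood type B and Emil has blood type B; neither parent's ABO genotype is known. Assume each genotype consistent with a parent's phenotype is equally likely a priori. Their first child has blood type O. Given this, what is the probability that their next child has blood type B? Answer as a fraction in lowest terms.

3/4

Possible genotypes: Vera ∈ {BB, BO}; Emil ∈ {BB, BO}.
Weight each parental genotype pair by prior × P(type-O child):
  BO × BO: posterior weight 1; P(next child type B) = 3/4.
Weighted sum = 3/4.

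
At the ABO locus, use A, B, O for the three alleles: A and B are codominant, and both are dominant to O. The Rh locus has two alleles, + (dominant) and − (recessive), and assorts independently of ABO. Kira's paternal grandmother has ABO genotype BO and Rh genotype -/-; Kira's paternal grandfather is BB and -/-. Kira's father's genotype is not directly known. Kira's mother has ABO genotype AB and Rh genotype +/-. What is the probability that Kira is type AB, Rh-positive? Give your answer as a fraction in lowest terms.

3/16

Kira's father's ABO genotype from BO × BB: 1/2 BB, 1/2 BO.
Crossing each possibility with the mother AB and summing P(type AB): 1/2·1/2 + 1/2·1/4 = 3/8.
Similarly for Rh via the father's Rh distribution: P(Rh+) = 1/2.
Independent loci: 3/8 × 1/2 = 3/16.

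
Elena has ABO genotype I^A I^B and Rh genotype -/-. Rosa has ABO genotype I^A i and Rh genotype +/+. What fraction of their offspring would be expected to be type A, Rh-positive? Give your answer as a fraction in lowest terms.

1/2

ABO cross I^A I^B × I^A i → offspring phenotypes: 1/2 A, 1/4 B, 1/4 AB.
Rh cross -/- × +/+ → 1 Rh+.
Independent loci: P(type A, Rh-positive) = 1/2 × 1 = 1/2.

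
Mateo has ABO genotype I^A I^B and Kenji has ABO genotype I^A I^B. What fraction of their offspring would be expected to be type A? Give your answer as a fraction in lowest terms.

1/4

ABO cross I^A I^B × I^A I^B → offspring phenotypes: 1/4 A, 1/4 B, 1/2 AB.
So P(type A) = 1/4.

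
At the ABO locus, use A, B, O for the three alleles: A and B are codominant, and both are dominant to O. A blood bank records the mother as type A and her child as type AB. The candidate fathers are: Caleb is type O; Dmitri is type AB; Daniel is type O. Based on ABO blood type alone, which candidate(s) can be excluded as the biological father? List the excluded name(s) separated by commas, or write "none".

Caleb, Daniel

A candidate is excluded only if no genotype consistent with his phenotype could produce a type AB child with a type A mother.
Caleb (type O): no genotype consistent with that phenotype can produce a type-AB child with a type-A mother.
Daniel (type O): no genotype consistent with that phenotype can produce a type-AB child with a type-A mother.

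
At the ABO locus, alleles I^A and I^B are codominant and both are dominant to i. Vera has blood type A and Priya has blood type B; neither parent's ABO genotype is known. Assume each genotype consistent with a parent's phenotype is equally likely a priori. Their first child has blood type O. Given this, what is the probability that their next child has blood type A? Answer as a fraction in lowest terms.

1/4

Possible genotypes: Vera ∈ {I^A I^A, I^A i}; Priya ∈ {I^B I^B, I^B i}.
Weight each parental genotype pair by prior × P(type-O child):
  I^A i × I^B i: posterior weight 1; P(next child type A) = 1/4.
Weighted sum = 1/4.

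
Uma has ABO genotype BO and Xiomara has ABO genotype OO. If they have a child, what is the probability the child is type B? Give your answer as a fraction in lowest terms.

ABO cross BO × OO → offspring phenotypes: 1/2 O, 1/2 B.
So P(type B) = 1/2.

1/2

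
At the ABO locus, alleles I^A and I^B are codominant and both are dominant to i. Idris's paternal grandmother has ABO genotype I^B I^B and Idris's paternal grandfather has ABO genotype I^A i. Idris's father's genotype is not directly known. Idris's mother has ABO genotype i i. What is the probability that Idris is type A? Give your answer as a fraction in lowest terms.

Idris's father's ABO genotype from I^B I^B × I^A i: 1/2 I^A I^B, 1/2 I^B i.
Crossing each possibility with the mother i i and summing P(type A): 1/2·1/2 + 1/2·0 = 1/4.

1/4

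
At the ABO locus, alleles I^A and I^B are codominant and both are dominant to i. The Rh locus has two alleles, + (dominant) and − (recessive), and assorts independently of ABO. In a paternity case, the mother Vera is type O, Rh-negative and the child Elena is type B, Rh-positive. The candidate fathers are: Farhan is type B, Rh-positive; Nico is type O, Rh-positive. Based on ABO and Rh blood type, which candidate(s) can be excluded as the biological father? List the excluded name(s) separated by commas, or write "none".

Nico

A candidate is excluded only if no genotype consistent with his phenotype could produce a type B, Rh-positive child with a type O, Rh-negative mother.
Nico (type O, Rh+): no genotype consistent with that phenotype can produce a type-B Rh+ child with a type-O mother.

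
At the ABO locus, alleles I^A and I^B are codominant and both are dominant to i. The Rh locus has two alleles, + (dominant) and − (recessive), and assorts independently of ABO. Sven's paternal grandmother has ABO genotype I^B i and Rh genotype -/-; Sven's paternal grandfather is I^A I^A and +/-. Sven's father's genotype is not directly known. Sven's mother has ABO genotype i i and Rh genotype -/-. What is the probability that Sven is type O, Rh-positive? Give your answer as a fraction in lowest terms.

1/16

Sven's father's ABO genotype from I^B i × I^A I^A: 1/2 I^A I^B, 1/2 I^A i.
Crossing each possibility with the mother i i and summing P(type O): 1/2·0 + 1/2·1/2 = 1/4.
Similarly for Rh via the father's Rh distribution: P(Rh+) = 1/4.
Independent loci: 1/4 × 1/4 = 1/16.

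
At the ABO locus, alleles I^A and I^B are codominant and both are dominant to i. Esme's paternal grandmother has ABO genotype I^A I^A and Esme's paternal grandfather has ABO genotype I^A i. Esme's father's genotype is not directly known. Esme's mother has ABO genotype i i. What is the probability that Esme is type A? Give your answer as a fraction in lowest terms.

3/4

Esme's father's ABO genotype from I^A I^A × I^A i: 1/2 I^A I^A, 1/2 I^A i.
Crossing each possibility with the mother i i and summing P(type A): 1/2·1 + 1/2·1/2 = 3/4.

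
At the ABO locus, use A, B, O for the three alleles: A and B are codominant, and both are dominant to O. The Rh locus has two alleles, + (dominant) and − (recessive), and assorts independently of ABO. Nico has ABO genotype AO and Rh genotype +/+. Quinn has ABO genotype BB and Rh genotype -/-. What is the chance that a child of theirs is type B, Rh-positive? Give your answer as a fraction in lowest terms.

ABO cross AO × BB → offspring phenotypes: 1/2 B, 1/2 AB.
Rh cross +/+ × -/- → 1 Rh+.
Independent loci: P(type B, Rh-positive) = 1/2 × 1 = 1/2.

1/2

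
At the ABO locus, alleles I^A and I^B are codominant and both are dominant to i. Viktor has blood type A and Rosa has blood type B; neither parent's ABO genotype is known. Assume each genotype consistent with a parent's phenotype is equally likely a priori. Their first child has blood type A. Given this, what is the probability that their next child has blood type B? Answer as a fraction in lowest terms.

Possible genotypes: Viktor ∈ {I^A I^A, I^A i}; Rosa ∈ {I^B I^B, I^B i}.
Weight each parental genotype pair by prior × P(type-A child):
  I^A I^A × I^B i: posterior weight 2/3; P(next child type B) = 0.
  I^A i × I^B i: posterior weight 1/3; P(next child type B) = 1/4.
Weighted sum = 1/12.

1/12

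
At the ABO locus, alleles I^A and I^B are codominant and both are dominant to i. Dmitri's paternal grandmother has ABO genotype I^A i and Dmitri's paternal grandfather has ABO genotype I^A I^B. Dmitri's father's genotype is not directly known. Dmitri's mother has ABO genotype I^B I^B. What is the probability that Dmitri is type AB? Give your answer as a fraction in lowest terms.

Dmitri's father's ABO genotype from I^A i × I^A I^B: 1/4 I^A I^A, 1/4 I^A I^B, 1/4 I^A i, 1/4 I^B i.
Crossing each possibility with the mother I^B I^B and summing P(type AB): 1/4·1 + 1/4·1/2 + 1/4·1/2 + 1/4·0 = 1/2.

1/2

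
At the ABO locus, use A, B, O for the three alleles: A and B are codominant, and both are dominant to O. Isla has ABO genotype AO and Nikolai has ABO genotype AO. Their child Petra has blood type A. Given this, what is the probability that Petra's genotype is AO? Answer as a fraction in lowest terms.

2/3

Cross AO × AO → 1/4 AA, 1/2 AO, 1/4 OO.
Type-A genotypes among offspring: AA (1/4), AO (1/2); total 3/4.
P(AO | type A) = (1/2) / (3/4) = 2/3.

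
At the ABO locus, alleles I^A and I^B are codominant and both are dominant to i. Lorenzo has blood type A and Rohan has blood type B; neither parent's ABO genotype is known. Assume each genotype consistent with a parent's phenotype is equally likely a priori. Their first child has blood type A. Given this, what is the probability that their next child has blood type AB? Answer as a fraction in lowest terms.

5/12

Possible genotypes: Lorenzo ∈ {I^A I^A, I^A i}; Rohan ∈ {I^B I^B, I^B i}.
Weight each parental genotype pair by prior × P(type-A child):
  I^A I^A × I^B i: posterior weight 2/3; P(next child type AB) = 1/2.
  I^A i × I^B i: posterior weight 1/3; P(next child type AB) = 1/4.
Weighted sum = 5/12.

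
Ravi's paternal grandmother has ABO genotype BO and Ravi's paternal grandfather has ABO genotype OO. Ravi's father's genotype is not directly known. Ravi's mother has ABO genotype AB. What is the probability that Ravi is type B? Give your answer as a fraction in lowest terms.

Ravi's father's ABO genotype from BO × OO: 1/2 BO, 1/2 OO.
Crossing each possibility with the mother AB and summing P(type B): 1/2·1/2 + 1/2·1/2 = 1/2.

1/2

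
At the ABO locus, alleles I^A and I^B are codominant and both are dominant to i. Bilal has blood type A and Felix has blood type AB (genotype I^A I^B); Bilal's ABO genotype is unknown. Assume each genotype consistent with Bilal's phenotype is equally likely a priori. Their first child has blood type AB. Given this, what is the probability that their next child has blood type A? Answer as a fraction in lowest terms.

1/2

Possible genotypes: Bilal ∈ {I^A I^A, I^A i}; Felix ∈ {I^A I^B}.
Weight each parental genotype pair by prior × P(type-AB child):
  I^A I^A × I^A I^B: posterior weight 2/3; P(next child type A) = 1/2.
  I^A i × I^A I^B: posterior weight 1/3; P(next child type A) = 1/2.
Weighted sum = 1/2.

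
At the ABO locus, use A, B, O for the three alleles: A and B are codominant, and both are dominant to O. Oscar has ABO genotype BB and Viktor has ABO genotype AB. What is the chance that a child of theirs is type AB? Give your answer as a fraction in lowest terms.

1/2

ABO cross BB × AB → offspring phenotypes: 1/2 B, 1/2 AB.
So P(type AB) = 1/2.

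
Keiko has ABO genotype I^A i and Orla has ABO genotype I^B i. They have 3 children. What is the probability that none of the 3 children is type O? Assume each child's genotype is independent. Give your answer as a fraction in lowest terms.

27/64

ABO cross I^A i × I^B i → 1/4 O, 1/4 A, 1/4 B, 1/4 AB.
So P(type O) = 1/4 per child.
P(not type O) = 3/4 for one child; (3/4)^3 = 27/64.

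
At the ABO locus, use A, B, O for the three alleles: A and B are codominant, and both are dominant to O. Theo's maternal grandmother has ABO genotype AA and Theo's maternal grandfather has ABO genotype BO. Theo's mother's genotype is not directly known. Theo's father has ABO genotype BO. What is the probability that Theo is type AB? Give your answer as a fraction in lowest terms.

Theo's mother's ABO genotype from AA × BO: 1/2 AB, 1/2 AO.
Crossing each possibility with the father BO and summing P(type AB): 1/2·1/4 + 1/2·1/4 = 1/4.

1/4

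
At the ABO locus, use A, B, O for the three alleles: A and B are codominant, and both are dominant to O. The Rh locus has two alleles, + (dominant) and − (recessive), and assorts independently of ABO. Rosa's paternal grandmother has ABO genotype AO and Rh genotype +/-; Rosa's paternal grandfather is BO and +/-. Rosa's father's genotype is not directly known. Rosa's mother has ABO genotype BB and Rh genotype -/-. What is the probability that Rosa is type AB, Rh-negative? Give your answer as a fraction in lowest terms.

1/8

Rosa's father's ABO genotype from AO × BO: 1/4 AB, 1/4 AO, 1/4 BO, 1/4 OO.
Crossing each possibility with the mother BB and summing P(type AB): 1/4·1/2 + 1/4·1/2 + 1/4·0 + 1/4·0 = 1/4.
Similarly for Rh via the father's Rh distribution: P(Rh-) = 1/2.
Independent loci: 1/4 × 1/2 = 1/8.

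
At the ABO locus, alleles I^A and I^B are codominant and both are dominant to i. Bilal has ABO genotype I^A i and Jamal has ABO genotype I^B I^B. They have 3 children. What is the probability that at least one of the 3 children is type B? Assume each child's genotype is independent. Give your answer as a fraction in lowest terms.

ABO cross I^A i × I^B I^B → 1/2 B, 1/2 AB.
So P(type B) = 1/2 per child.
P(none) = (1/2)^3 = 1/8; P(at least one) = 1 − 1/8 = 7/8.

7/8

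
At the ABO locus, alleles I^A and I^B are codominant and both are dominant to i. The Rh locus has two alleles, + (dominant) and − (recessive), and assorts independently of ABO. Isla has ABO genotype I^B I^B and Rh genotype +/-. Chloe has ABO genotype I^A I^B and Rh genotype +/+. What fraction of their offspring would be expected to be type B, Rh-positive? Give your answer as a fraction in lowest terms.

1/2

ABO cross I^B I^B × I^A I^B → offspring phenotypes: 1/2 B, 1/2 AB.
Rh cross +/- × +/+ → 1 Rh+.
Independent loci: P(type B, Rh-positive) = 1/2 × 1 = 1/2.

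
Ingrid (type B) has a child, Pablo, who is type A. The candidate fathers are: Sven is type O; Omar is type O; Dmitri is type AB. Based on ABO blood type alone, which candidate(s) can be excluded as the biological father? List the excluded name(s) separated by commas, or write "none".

Sven, Omar

A candidate is excluded only if no genotype consistent with his phenotype could produce a type A child with a type B mother.
Sven (type O): no genotype consistent with that phenotype can produce a type-A child with a type-B mother.
Omar (type O): no genotype consistent with that phenotype can produce a type-A child with a type-B mother.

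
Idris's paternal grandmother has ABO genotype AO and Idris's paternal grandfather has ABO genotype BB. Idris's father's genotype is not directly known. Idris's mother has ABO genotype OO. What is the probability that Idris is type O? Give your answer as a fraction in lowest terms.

Idris's father's ABO genotype from AO × BB: 1/2 AB, 1/2 BO.
Crossing each possibility with the mother OO and summing P(type O): 1/2·0 + 1/2·1/2 = 1/4.

1/4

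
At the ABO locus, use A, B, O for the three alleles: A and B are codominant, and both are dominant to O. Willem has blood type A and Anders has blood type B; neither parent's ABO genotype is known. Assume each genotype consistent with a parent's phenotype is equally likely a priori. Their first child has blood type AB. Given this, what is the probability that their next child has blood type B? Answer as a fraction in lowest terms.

5/36

Possible genotypes: Willem ∈ {AA, AO}; Anders ∈ {BB, BO}.
Weight each parental genotype pair by prior × P(type-AB child):
  AA × BB: posterior weight 4/9; P(next child type B) = 0.
  AA × BO: posterior weight 2/9; P(next child type B) = 0.
  AO × BB: posterior weight 2/9; P(next child type B) = 1/2.
  AO × BO: posterior weight 1/9; P(next child type B) = 1/4.
Weighted sum = 5/36.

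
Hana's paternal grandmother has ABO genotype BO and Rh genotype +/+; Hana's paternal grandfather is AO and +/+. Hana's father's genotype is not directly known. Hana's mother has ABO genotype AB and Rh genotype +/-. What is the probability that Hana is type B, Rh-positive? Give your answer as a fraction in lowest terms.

Hana's father's ABO genotype from BO × AO: 1/4 AB, 1/4 AO, 1/4 BO, 1/4 OO.
Crossing each possibility with the mother AB and summing P(type B): 1/4·1/4 + 1/4·1/4 + 1/4·1/2 + 1/4·1/2 = 3/8.
Similarly for Rh via the father's Rh distribution: P(Rh+) = 1.
Independent loci: 3/8 × 1 = 3/8.

3/8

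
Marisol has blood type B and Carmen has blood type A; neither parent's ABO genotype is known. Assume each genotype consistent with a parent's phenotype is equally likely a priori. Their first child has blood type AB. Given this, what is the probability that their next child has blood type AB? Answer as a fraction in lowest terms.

Possible genotypes: Marisol ∈ {I^B I^B, I^B i}; Carmen ∈ {I^A I^A, I^A i}.
Weight each parental genotype pair by prior × P(type-AB child):
  I^B I^B × I^A I^A: posterior weight 4/9; P(next child type AB) = 1.
  I^B I^B × I^A i: posterior weight 2/9; P(next child type AB) = 1/2.
  I^B i × I^A I^A: posterior weight 2/9; P(next child type AB) = 1/2.
  I^B i × I^A i: posterior weight 1/9; P(next child type AB) = 1/4.
Weighted sum = 25/36.

25/36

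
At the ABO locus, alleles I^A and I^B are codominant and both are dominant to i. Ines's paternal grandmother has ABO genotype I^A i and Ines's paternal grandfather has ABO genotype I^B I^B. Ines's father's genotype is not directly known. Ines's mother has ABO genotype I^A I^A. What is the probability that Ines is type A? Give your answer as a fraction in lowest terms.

Ines's father's ABO genotype from I^A i × I^B I^B: 1/2 I^A I^B, 1/2 I^B i.
Crossing each possibility with the mother I^A I^A and summing P(type A): 1/2·1/2 + 1/2·1/2 = 1/2.

1/2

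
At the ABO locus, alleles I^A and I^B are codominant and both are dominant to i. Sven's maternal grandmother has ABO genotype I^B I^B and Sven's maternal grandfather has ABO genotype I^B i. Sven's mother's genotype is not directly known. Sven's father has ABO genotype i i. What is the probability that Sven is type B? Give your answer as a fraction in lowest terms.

Sven's mother's ABO genotype from I^B I^B × I^B i: 1/2 I^B I^B, 1/2 I^B i.
Crossing each possibility with the father i i and summing P(type B): 1/2·1 + 1/2·1/2 = 3/4.

3/4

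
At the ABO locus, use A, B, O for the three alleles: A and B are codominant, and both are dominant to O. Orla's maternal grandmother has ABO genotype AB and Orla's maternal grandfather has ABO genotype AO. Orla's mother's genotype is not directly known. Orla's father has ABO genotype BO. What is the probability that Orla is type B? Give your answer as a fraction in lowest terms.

Orla's mother's ABO genotype from AB × AO: 1/4 AA, 1/4 AB, 1/4 AO, 1/4 BO.
Crossing each possibility with the father BO and summing P(type B): 1/4·0 + 1/4·1/2 + 1/4·1/4 + 1/4·3/4 = 3/8.

3/8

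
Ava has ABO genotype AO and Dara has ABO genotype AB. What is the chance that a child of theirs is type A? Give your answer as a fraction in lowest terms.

ABO cross AO × AB → offspring phenotypes: 1/2 A, 1/4 B, 1/4 AB.
So P(type A) = 1/2.

1/2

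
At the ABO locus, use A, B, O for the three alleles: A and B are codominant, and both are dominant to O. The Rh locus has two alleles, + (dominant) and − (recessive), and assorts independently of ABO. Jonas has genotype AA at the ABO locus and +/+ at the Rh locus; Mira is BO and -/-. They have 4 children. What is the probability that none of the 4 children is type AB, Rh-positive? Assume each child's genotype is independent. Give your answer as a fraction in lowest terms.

ABO cross AA × BO → 1/2 A, 1/2 AB.
Rh cross +/+ × -/- → 1 Rh+; so P(type AB, Rh-positive) = 1/2 × 1 = 1/2 per child.
P(not type AB, Rh-positive) = 1/2 for one child; (1/2)^4 = 1/16.

1/16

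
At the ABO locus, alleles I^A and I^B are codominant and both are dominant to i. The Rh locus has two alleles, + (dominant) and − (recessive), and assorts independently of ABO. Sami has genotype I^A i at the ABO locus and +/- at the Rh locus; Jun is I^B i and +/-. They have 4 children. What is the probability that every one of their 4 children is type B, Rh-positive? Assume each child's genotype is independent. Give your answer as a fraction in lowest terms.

ABO cross I^A i × I^B i → 1/4 O, 1/4 A, 1/4 B, 1/4 AB.
Rh cross +/- × +/- → 3/4 Rh+, 1/4 Rh-; so P(type B, Rh-positive) = 1/4 × 3/4 = 3/16 per child.
All 4 independent: (3/16)^4 = 81/65536.

81/65536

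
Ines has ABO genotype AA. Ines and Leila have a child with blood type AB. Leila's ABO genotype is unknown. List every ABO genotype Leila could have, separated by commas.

For each candidate genotype of Leila, check whether crossing it with AA can produce every observed child phenotype.
  AA → possible child types {A} ✗
  AB → possible child types {A, AB} ✓
  AO → possible child types {A} ✗
  BB → possible child types {AB} ✓
  BO → possible child types {A, AB} ✓
  OO → possible child types {A} ✗

AB, BB, BO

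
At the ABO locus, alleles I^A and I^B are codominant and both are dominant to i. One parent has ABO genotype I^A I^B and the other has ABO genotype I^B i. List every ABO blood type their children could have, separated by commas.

A, B, AB

Gametes from I^A I^B × I^B i give offspring ABO genotypes I^A I^B, I^A i, I^B I^B, I^B i, i.e. phenotypes A, B, AB.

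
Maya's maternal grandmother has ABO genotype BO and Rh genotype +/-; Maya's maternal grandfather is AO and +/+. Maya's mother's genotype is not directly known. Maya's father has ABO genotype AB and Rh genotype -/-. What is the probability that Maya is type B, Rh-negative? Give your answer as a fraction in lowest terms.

3/32

Maya's mother's ABO genotype from BO × AO: 1/4 AB, 1/4 AO, 1/4 BO, 1/4 OO.
Crossing each possibility with the father AB and summing P(type B): 1/4·1/4 + 1/4·1/4 + 1/4·1/2 + 1/4·1/2 = 3/8.
Similarly for Rh via the mother's Rh distribution: P(Rh-) = 1/4.
Independent loci: 3/8 × 1/4 = 3/32.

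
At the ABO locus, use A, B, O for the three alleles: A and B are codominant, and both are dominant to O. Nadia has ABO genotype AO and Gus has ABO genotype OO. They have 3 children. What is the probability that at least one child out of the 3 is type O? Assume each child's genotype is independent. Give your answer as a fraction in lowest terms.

ABO cross AO × OO → 1/2 O, 1/2 A.
So P(type O) = 1/2 per child.
P(none) = (1/2)^3 = 1/8; P(at least one) = 1 − 1/8 = 7/8.

7/8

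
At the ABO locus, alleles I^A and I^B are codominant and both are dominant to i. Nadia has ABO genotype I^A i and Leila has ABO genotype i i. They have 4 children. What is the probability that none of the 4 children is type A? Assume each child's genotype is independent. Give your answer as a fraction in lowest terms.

1/16

ABO cross I^A i × i i → 1/2 O, 1/2 A.
So P(type A) = 1/2 per child.
P(not type A) = 1/2 for one child; (1/2)^4 = 1/16.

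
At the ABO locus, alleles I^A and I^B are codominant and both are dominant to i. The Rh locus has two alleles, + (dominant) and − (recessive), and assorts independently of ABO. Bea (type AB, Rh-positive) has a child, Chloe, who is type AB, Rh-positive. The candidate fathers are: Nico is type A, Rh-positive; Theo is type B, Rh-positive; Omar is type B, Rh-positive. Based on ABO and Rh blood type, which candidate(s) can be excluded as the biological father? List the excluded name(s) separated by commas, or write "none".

none

A candidate is excluded only if no genotype consistent with his phenotype could produce a type AB, Rh-positive child with a type AB, Rh-positive mother.
Every candidate has at least one consistent genotype combination, so none can be excluded.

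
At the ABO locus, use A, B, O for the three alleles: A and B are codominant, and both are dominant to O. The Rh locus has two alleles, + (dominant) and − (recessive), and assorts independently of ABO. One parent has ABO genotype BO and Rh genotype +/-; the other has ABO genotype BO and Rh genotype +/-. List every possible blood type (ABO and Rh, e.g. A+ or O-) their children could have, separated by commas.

Gametes from BO × BO give offspring ABO genotypes BB, BO, OO, i.e. phenotypes O, B.
Rh cross +/- × +/- → phenotypes Rh+, Rh-.
Combining independently: O+, O-, B+, B-.

O+, O-, B+, B-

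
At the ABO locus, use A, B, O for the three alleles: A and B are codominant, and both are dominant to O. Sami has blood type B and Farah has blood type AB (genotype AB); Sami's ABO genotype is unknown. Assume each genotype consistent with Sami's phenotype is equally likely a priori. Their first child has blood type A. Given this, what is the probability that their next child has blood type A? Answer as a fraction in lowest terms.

Possible genotypes: Sami ∈ {BB, BO}; Farah ∈ {AB}.
Weight each parental genotype pair by prior × P(type-A child):
  BO × AB: posterior weight 1; P(next child type A) = 1/4.
Weighted sum = 1/4.

1/4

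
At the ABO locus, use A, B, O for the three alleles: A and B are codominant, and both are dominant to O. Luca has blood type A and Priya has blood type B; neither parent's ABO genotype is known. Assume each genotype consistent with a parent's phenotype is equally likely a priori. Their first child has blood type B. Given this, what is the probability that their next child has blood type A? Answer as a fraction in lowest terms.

Possible genotypes: Luca ∈ {AA, AO}; Priya ∈ {BB, BO}.
Weight each parental genotype pair by prior × P(type-B child):
  AO × BB: posterior weight 2/3; P(next child type A) = 0.
  AO × BO: posterior weight 1/3; P(next child type A) = 1/4.
Weighted sum = 1/12.

1/12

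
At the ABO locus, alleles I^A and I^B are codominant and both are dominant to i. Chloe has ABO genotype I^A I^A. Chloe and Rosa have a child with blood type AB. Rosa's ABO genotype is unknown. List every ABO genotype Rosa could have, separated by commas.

For each candidate genotype of Rosa, check whether crossing it with I^A I^A can produce every observed child phenotype.
  I^A I^A → possible child types {A} ✗
  I^A I^B → possible child types {A, AB} ✓
  I^A i → possible child types {A} ✗
  I^B I^B → possible child types {AB} ✓
  I^B i → possible child types {A, AB} ✓
  i i → possible child types {A} ✗

I^A I^B, I^B I^B, I^B i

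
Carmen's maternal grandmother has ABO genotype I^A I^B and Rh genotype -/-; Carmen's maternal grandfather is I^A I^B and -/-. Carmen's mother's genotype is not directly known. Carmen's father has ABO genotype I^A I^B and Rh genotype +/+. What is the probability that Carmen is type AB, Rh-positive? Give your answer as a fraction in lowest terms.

Carmen's mother's ABO genotype from I^A I^B × I^A I^B: 1/4 I^A I^A, 1/2 I^A I^B, 1/4 I^B I^B.
Crossing each possibility with the father I^A I^B and summing P(type AB): 1/4·1/2 + 1/2·1/2 + 1/4·1/2 = 1/2.
Similarly for Rh via the mother's Rh distribution: P(Rh+) = 1.
Independent loci: 1/2 × 1 = 1/2.

1/2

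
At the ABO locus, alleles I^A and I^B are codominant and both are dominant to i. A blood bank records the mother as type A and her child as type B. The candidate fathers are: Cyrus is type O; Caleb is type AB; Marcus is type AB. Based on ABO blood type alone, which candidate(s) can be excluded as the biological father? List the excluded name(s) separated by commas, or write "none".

Cyrus

A candidate is excluded only if no genotype consistent with his phenotype could produce a type B child with a type A mother.
Cyrus (type O): no genotype consistent with that phenotype can produce a type-B child with a type-A mother.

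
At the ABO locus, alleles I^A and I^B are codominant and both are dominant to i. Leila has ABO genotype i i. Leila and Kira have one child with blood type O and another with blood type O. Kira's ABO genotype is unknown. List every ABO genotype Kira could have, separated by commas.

For each candidate genotype of Kira, check whether crossing it with i i can produce every observed child phenotype.
  I^A I^A → possible child types {A} ✗
  I^A I^B → possible child types {A, B} ✗
  I^A i → possible child types {O, A} ✓
  I^B I^B → possible child types {B} ✗
  I^B i → possible child types {O, B} ✓
  i i → possible child types {O} ✓

I^A i, I^B i, i i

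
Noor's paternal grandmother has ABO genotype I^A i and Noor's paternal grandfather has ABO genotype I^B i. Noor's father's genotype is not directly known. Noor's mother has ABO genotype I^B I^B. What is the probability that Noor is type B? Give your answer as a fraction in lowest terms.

3/4

Noor's father's ABO genotype from I^A i × I^B i: 1/4 I^A I^B, 1/4 I^A i, 1/4 I^B i, 1/4 i i.
Crossing each possibility with the mother I^B I^B and summing P(type B): 1/4·1/2 + 1/4·1/2 + 1/4·1 + 1/4·1 = 3/4.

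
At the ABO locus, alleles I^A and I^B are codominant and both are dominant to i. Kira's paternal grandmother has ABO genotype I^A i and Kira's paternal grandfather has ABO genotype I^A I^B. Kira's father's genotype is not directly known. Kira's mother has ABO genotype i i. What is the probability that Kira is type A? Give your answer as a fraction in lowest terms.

Kira's father's ABO genotype from I^A i × I^A I^B: 1/4 I^A I^A, 1/4 I^A I^B, 1/4 I^A i, 1/4 I^B i.
Crossing each possibility with the mother i i and summing P(type A): 1/4·1 + 1/4·1/2 + 1/4·1/2 + 1/4·0 = 1/2.

1/2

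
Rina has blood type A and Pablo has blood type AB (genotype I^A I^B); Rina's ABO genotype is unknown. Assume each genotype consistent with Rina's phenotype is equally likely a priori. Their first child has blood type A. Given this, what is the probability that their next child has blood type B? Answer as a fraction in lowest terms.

1/8

Possible genotypes: Rina ∈ {I^A I^A, I^A i}; Pablo ∈ {I^A I^B}.
Weight each parental genotype pair by prior × P(type-A child):
  I^A I^A × I^A I^B: posterior weight 1/2; P(next child type B) = 0.
  I^A i × I^A I^B: posterior weight 1/2; P(next child type B) = 1/4.
Weighted sum = 1/8.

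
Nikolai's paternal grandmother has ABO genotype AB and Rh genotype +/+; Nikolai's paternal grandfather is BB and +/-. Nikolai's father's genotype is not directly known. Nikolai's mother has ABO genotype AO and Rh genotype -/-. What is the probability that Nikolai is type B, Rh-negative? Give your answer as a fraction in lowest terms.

Nikolai's father's ABO genotype from AB × BB: 1/2 AB, 1/2 BB.
Crossing each possibility with the mother AO and summing P(type B): 1/2·1/4 + 1/2·1/2 = 3/8.
Similarly for Rh via the father's Rh distribution: P(Rh-) = 1/4.
Independent loci: 3/8 × 1/4 = 3/32.

3/32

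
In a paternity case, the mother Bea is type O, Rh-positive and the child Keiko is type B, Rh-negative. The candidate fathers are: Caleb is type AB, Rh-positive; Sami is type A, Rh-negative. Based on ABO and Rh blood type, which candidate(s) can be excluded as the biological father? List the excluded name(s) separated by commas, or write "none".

Sami

A candidate is excluded only if no genotype consistent with his phenotype could produce a type B, Rh-negative child with a type O, Rh-positive mother.
Sami (type A, Rh-): no genotype consistent with that phenotype can produce a type-B Rh- child with a type-O mother.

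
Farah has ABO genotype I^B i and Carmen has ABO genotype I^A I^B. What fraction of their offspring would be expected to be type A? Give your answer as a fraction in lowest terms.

1/4

ABO cross I^B i × I^A I^B → offspring phenotypes: 1/4 A, 1/2 B, 1/4 AB.
So P(type A) = 1/4.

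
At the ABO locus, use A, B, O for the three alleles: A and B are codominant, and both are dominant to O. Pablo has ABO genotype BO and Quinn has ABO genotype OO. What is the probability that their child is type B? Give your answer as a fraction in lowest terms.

1/2

ABO cross BO × OO → offspring phenotypes: 1/2 O, 1/2 B.
So P(type B) = 1/2.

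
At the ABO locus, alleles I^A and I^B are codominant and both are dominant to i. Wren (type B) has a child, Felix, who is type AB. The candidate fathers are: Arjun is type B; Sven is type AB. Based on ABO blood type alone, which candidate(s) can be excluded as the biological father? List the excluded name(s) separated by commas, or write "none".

A candidate is excluded only if no genotype consistent with his phenotype could produce a type AB child with a type B mother.
Arjun (type B): no genotype consistent with that phenotype can produce a type-AB child with a type-B mother.

Arjun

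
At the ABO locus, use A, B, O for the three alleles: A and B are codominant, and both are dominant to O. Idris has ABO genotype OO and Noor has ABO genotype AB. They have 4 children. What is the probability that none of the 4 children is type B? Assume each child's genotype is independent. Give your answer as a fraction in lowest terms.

1/16

ABO cross OO × AB → 1/2 A, 1/2 B.
So P(type B) = 1/2 per child.
P(not type B) = 1/2 for one child; (1/2)^4 = 1/16.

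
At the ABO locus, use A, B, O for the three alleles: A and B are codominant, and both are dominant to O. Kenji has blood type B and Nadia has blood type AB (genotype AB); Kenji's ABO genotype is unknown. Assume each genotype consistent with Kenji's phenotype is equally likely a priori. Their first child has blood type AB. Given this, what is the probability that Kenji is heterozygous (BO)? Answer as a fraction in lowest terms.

1/3

Possible genotypes: Kenji ∈ {BB, BO}; Nadia ∈ {AB}.
Weight each parental genotype pair by prior × P(type-AB child):
  BB × AB: posterior weight 2/3.
  BO × AB: posterior weight 1/3.
Sum the posterior weight over pairs where Kenji is BO: 1/3.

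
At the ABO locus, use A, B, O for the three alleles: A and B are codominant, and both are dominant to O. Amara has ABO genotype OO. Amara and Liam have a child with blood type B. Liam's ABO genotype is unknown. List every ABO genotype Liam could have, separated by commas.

AB, BB, BO

For each candidate genotype of Liam, check whether crossing it with OO can produce every observed child phenotype.
  AA → possible child types {A} ✗
  AB → possible child types {A, B} ✓
  AO → possible child types {O, A} ✗
  BB → possible child types {B} ✓
  BO → possible child types {O, B} ✓
  OO → possible child types {O} ✗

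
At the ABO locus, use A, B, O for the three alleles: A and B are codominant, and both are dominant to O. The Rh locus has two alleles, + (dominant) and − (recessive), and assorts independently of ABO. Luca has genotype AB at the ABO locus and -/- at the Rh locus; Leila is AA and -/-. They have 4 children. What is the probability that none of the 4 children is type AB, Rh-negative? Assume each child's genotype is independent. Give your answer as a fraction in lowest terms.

ABO cross AB × AA → 1/2 A, 1/2 AB.
Rh cross -/- × -/- → 1 Rh-; so P(type AB, Rh-negative) = 1/2 × 1 = 1/2 per child.
P(not type AB, Rh-negative) = 1/2 for one child; (1/2)^4 = 1/16.

1/16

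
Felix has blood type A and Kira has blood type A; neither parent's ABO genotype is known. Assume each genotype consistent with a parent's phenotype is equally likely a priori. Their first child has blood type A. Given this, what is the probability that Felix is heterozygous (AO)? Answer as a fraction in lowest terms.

Possible genotypes: Felix ∈ {AA, AO}; Kira ∈ {AA, AO}.
Weight each parental genotype pair by prior × P(type-A child):
  AA × AA: posterior weight 4/15.
  AA × AO: posterior weight 4/15.
  AO × AA: posterior weight 4/15.
  AO × AO: posterior weight 1/5.
Sum the posterior weight over pairs where Felix is AO: 7/15.

7/15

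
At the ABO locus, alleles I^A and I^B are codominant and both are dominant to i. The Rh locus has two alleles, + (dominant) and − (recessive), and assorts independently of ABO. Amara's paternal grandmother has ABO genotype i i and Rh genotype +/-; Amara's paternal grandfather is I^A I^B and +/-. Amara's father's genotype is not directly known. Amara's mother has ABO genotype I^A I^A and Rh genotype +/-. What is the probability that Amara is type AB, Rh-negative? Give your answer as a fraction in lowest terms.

1/16

Amara's father's ABO genotype from i i × I^A I^B: 1/2 I^A i, 1/2 I^B i.
Crossing each possibility with the mother I^A I^A and summing P(type AB): 1/2·0 + 1/2·1/2 = 1/4.
Similarly for Rh via the father's Rh distribution: P(Rh-) = 1/4.
Independent loci: 1/4 × 1/4 = 1/16.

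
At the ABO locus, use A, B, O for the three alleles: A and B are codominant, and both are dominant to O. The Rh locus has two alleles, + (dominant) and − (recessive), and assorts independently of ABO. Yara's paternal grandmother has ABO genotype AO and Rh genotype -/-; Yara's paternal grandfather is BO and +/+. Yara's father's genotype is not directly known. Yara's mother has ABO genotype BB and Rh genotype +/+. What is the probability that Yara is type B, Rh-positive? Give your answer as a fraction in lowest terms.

Yara's father's ABO genotype from AO × BO: 1/4 AB, 1/4 AO, 1/4 BO, 1/4 OO.
Crossing each possibility with the mother BB and summing P(type B): 1/4·1/2 + 1/4·1/2 + 1/4·1 + 1/4·1 = 3/4.
Similarly for Rh via the father's Rh distribution: P(Rh+) = 1.
Independent loci: 3/4 × 1 = 3/4.

3/4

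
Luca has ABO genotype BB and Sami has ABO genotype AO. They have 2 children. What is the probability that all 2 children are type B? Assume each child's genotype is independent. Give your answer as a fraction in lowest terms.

ABO cross BB × AO → 1/2 B, 1/2 AB.
So P(type B) = 1/2 per child.
All 2 independent: (1/2)^2 = 1/4.

1/4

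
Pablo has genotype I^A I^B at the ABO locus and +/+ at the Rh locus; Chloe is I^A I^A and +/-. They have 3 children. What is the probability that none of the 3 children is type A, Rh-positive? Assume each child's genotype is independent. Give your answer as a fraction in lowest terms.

1/8

ABO cross I^A I^B × I^A I^A → 1/2 A, 1/2 AB.
Rh cross +/+ × +/- → 1 Rh+; so P(type A, Rh-positive) = 1/2 × 1 = 1/2 per child.
P(not type A, Rh-positive) = 1/2 for one child; (1/2)^3 = 1/8.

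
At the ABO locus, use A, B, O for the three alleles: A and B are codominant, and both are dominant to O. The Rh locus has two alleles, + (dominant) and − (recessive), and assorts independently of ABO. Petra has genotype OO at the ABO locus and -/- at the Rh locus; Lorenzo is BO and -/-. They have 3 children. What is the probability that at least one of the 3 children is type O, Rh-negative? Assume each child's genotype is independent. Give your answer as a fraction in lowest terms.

7/8

ABO cross OO × BO → 1/2 O, 1/2 B.
Rh cross -/- × -/- → 1 Rh-; so P(type O, Rh-negative) = 1/2 × 1 = 1/2 per child.
P(none) = (1/2)^3 = 1/8; P(at least one) = 1 − 1/8 = 7/8.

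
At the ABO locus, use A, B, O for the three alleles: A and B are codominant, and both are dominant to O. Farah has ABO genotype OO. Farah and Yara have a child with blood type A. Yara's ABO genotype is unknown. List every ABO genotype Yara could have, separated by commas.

AA, AB, AO

For each candidate genotype of Yara, check whether crossing it with OO can produce every observed child phenotype.
  AA → possible child types {A} ✓
  AB → possible child types {A, B} ✓
  AO → possible child types {O, A} ✓
  BB → possible child types {B} ✗
  BO → possible child types {O, B} ✗
  OO → possible child types {O} ✗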